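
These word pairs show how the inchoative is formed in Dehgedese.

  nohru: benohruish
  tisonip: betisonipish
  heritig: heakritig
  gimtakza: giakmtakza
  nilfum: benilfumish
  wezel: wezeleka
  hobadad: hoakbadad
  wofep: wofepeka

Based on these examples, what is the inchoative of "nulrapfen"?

tisonip and wofep both end in -p yet inflect differently (betisonipish, wofepeka), so the final letter is not what conditions the rule; the first letter is.
"nulrapfen" begins with n-. The stems beginning with n- (nohru → benohruish, nilfum → benilfumish) add be- … -ish around the stem.
So nulrapfen → benulrapfenish.

benulrapfenish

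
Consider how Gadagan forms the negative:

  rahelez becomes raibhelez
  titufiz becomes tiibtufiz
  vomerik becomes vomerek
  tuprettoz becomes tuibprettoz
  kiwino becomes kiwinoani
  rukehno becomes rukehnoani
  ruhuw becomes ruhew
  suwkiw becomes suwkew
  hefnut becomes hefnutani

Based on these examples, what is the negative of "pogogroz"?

rukehno and tuprettoz both have last vowel 'o' yet inflect differently (rukehnoani, tuibprettoz), so the last vowel is not what conditions the rule; the final letter is.
"pogogroz" ends in -z. The stems ending in -z (rahelez → raibhelez, tuprettoz → tuibprettoz, titufiz → tiibtufiz) insert -ib- after the first vowel.
The other patterns: stems ending in -o or -t add -ani; stems ending in -k or -w change the last vowel to 'e'.
So pogogroz → poibgogroz.

poibgogroz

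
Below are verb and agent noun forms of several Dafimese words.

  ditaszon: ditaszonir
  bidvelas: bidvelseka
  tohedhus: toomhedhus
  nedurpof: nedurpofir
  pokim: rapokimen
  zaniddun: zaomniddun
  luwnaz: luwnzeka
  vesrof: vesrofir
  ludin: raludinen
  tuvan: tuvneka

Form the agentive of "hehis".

rahehisen

tuvan and ditaszon both end in -n yet inflect differently (tuvneka, ditaszonir), so the final letter is not what conditions the rule; the last vowel is.
"hehis" has last vowel 'i'. The stems whose last vowel is 'i' (pokim → rapokimen, ludin → raludinen) add ra- … -en around the stem.
So hehis → rahehisen.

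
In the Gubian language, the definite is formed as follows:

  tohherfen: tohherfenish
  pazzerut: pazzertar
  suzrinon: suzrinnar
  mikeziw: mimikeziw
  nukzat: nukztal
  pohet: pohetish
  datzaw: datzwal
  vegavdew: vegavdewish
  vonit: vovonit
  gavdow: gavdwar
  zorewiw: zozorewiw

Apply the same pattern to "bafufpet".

vegavdew and gavdow both end in -w yet inflect differently (vegavdewish, gavdwar), so the final letter is not what conditions the rule; the last vowel is.
"bafufpet" has last vowel 'e'. The stems whose last vowel is 'e' (vegavdew → vegavdewish, tohherfen → tohherfenish, pohet → pohetish) add -ish.
So bafufpet → bafufpetish.

bafufpetish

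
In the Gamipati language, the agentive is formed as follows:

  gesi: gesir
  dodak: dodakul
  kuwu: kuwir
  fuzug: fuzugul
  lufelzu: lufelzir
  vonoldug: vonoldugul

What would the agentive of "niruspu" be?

niruspir

"niruspu" ends in a vowel. The stems ending in a vowel (gesi → gesir, kuwu → kuwir, lufelzu → lufelzir) drop the final letter and add -ir.
So niruspu → niruspir.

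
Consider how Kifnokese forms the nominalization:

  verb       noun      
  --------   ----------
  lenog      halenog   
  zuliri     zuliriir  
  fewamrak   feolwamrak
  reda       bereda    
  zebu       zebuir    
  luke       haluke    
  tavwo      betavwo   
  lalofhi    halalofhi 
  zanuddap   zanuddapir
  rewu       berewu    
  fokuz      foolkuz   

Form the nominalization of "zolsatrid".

zuliri and lalofhi both end in -i yet inflect differently (zuliriir, halalofhi), so the final letter is not what conditions the rule; the first letter is.
"zolsatrid" begins with z-. The stems beginning with z- (zuliri → zuliriir, zebu → zebuir, zanuddap → zanuddapir) add -ir.
The other patterns: stems beginning with f- insert -ol- after the first vowel; stems beginning with l- add the prefix ha-; stems beginning with r- or t- add the prefix be-.
So zolsatrid → zolsatridir.

zolsatridir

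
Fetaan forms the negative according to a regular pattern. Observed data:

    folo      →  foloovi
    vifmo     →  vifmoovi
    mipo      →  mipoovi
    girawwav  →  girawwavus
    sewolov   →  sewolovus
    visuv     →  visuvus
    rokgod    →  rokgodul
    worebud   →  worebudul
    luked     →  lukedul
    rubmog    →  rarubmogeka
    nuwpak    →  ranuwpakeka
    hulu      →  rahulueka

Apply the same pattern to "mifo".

folo and sewolov both have last vowel 'o' yet inflect differently (foloovi, sewolovus), so the last vowel is not what conditions the rule; the final letter is.
"mifo" ends in -o. The stems ending in -o (folo → foloovi, vifmo → vifmoovi, mipo → mipoovi) add -ovi.
The other patterns: stems ending in -v add -us; stems ending in -d add -ul; stems ending in -g, -k or -u add ra- … -eka around the stem.
So mifo → mifoovi.

mifoovi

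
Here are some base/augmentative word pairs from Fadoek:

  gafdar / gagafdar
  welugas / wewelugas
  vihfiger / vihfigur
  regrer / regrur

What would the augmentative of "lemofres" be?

lemofrus

vihfiger and gafdar both end in -r yet inflect differently (vihfigur, gagafdar), so the final letter is not what conditions the rule; the last vowel is.
"lemofres" has last vowel 'e'. The stems whose last vowel is 'e' (vihfiger → vihfigur, regrer → regrur) change the last vowel to 'u'.
The other pattern: stems whose last vowel is 'a' repeat the first consonant+vowel as a prefix.
So lemofres → lemofrus.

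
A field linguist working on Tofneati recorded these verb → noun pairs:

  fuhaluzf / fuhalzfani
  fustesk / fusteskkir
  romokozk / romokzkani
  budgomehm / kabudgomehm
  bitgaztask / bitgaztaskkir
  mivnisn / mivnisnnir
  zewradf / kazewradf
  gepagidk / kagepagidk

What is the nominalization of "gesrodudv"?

"gesrodudv" has second-to-last letter 'd'. The stems whose second-to-last letter is 'd' (zewradf → kazewradf, gepagidk → kagepagidk) add the prefix ka-.
The other patterns: stems whose second-to-last letter is 'z' delete the last vowel and add -ani; stems whose second-to-last letter is 's' double the final consonant and add -ir.
So gesrodudv → kagesrodudv.

kagesrodudv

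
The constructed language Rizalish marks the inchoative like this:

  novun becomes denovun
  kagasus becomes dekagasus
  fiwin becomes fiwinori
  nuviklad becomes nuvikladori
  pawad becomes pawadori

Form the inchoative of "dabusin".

novun and fiwin both end in -n yet inflect differently (denovun, fiwinori), so the final letter is not what conditions the rule; the last vowel is.
"dabusin" has last vowel 'i'. The one such stem in the data (fiwin → fiwinori) adds -ori, so the same rule applies.
So dabusin → dabusinori.

dabusinori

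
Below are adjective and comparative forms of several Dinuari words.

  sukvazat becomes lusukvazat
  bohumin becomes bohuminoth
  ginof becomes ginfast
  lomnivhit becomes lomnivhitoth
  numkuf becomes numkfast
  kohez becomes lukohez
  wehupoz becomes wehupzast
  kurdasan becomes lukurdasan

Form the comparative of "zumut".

zumtast

bohumin and kurdasan both end in -n yet inflect differently (bohuminoth, lukurdasan), so the final letter is not what conditions the rule; the last vowel is.
"zumut" has last vowel 'u'. The one such stem in the data (numkuf → numkfast) deletes the last vowel and adds -ast (as do ginof, wehupoz), so the same rule applies.
The other patterns: stems whose last vowel is 'i' add -oth; stems whose last vowel is 'a' or 'e' add the prefix lu-.
So zumut → zumtast.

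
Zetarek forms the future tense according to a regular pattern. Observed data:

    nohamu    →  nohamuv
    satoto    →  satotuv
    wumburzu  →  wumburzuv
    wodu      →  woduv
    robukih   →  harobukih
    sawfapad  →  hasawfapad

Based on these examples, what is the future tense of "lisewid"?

satoto and sawfapad both begin with s- yet inflect differently (satotuv, hasawfapad), so the first letter is not what conditions the rule; whether the stem ends in a vowel or a consonant is.
"lisewid" ends in a consonant. The stems ending in a consonant (robukih → harobukih, sawfapad → hasawfapad) add the prefix ha-.
The other pattern: stems ending in a vowel drop the final letter and add -uv.
So lisewid → halisewid.

halisewid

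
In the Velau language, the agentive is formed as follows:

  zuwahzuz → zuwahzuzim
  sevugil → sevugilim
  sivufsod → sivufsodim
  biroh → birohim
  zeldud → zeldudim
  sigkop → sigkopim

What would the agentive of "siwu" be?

siwuim

Every pair shown (zuwahzuz → zuwahzuzim, sevugil → sevugilim, sivufsod → sivufsodim, …) follows the same rule: add -im.
So siwu → siwuim.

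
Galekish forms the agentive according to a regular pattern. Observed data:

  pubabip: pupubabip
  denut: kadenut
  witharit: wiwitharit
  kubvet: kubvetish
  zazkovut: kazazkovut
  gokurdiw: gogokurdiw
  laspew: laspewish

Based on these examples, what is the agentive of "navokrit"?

nanavokrit

kubvet and witharit both end in -t yet inflect differently (kubvetish, wiwitharit), so the final letter is not what conditions the rule; the last vowel is.
"navokrit" has last vowel 'i'. The stems whose last vowel is 'i' (witharit → wiwitharit, pubabip → pupubabip, gokurdiw → gogokurdiw) repeat the first consonant+vowel as a prefix.
The other patterns: stems whose last vowel is 'e' add -ish; stems whose last vowel is 'u' add the prefix ka-.
So navokrit → nanavokrit.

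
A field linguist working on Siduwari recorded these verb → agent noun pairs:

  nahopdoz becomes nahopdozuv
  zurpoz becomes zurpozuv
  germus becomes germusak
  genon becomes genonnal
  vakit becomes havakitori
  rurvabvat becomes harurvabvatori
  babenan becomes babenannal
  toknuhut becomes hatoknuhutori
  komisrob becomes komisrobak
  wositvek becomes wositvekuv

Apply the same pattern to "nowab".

"nowab" ends in -b. The one such stem in the data (komisrob → komisrobak) adds -ak, so the same rule applies.
The other patterns: stems ending in -t add ha- … -ori around the stem; stems ending in -n double the final consonant and add -al; stems ending in -k or -z add -uv.
So nowab → nowabak.

nowabak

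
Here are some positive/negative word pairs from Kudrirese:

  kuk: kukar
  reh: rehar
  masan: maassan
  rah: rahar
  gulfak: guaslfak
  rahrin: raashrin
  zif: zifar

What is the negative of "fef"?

gulfak and kuk both end in -k yet inflect differently (guaslfak, kukar), so the final letter is not what conditions the rule; the number of vowels is.
"fef" has 1 vowel. The stems with 1 vowel (rah → rahar, zif → zifar, kuk → kukar) add -ar.
So fef → fefar.

fefar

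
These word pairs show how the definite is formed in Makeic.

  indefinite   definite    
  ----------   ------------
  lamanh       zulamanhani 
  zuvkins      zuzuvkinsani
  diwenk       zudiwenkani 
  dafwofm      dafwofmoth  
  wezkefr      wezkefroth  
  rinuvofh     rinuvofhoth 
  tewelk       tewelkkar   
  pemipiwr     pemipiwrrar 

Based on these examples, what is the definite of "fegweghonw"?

zufegweghonwani

lamanh and rinuvofh both end in -h yet inflect differently (zulamanhani, rinuvofhoth), so the final letter is not what conditions the rule; the second-to-last letter is.
"fegweghonw" has second-to-last letter 'n'. The stems whose second-to-last letter is 'n' (lamanh → zulamanhani, zuvkins → zuzuvkinsani, diwenk → zudiwenkani) add zu- … -ani around the stem.
So fegweghonw → zufegweghonwani.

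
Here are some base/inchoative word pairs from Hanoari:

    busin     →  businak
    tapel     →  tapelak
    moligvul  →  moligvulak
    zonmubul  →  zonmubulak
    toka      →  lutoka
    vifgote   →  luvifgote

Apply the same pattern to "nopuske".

vifgote and tapel both have last vowel 'e' yet inflect differently (luvifgote, tapelak), so the last vowel is not what conditions the rule; whether the stem ends in a vowel or a consonant is.
"nopuske" ends in a vowel. The stems ending in a vowel (toka → lutoka, vifgote → luvifgote) add the prefix lu-.
The other pattern: stems ending in a consonant add -ak.
So nopuske → lunopuske.

lunopuske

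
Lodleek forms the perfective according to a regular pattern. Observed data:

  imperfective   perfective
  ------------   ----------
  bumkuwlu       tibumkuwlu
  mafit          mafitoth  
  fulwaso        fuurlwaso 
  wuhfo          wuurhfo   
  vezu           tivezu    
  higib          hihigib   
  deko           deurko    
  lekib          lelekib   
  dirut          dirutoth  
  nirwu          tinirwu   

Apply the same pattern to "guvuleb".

lekib and mafit both have last vowel 'i' yet inflect differently (lelekib, mafitoth), so the last vowel is not what conditions the rule; the final letter is.
"guvuleb" ends in -b. The stems ending in -b (lekib → lelekib, higib → hihigib) repeat the first consonant+vowel as a prefix.
The other patterns: stems ending in -o insert -ur- after the first vowel; stems ending in -u add the prefix ti-; stems ending in -t add -oth.
So guvuleb → guguvuleb.

guguvuleb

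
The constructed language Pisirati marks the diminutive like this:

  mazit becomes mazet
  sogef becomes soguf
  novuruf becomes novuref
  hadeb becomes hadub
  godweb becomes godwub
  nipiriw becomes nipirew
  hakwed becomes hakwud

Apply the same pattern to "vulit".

sogef and novuruf both end in -f yet inflect differently (soguf, novuref), so the final letter is not what conditions the rule; the last vowel is.
"vulit" has last vowel 'i'. The stems whose last vowel is 'i' (nipiriw → nipirew, mazit → mazet) change the last vowel to 'e'.
The other pattern: stems whose last vowel is 'e' change the last vowel to 'u'.
So vulit → vulet.

vulet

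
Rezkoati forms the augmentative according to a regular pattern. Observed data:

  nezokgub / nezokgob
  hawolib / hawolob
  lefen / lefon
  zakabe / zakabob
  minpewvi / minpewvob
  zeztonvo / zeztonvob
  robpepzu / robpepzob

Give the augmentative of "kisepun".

kisepon

"kisepun" ends in a consonant. The stems ending in a consonant (nezokgub → nezokgob, hawolib → hawolob, lefen → lefon) change the last vowel to 'o'.
The other pattern: stems ending in a vowel drop the final letter and add -ob.
So kisepun → kisepon.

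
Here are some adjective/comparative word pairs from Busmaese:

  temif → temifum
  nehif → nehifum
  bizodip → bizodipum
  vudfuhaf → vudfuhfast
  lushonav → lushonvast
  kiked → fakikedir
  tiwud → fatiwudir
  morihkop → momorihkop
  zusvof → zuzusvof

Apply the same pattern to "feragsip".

feragsipum

temif and vudfuhaf both end in -f yet inflect differently (temifum, vudfuhfast), so the final letter is not what conditions the rule; the last vowel is.
"feragsip" has last vowel 'i'. The stems whose last vowel is 'i' (temif → temifum, nehif → nehifum, bizodip → bizodipum) add -um.
The other patterns: stems whose last vowel is 'a' delete the last vowel and add -ast; stems whose last vowel is 'e' or 'u' add fa- … -ir around the stem; stems whose last vowel is 'o' repeat the first consonant+vowel as a prefix.
So feragsip → feragsipum.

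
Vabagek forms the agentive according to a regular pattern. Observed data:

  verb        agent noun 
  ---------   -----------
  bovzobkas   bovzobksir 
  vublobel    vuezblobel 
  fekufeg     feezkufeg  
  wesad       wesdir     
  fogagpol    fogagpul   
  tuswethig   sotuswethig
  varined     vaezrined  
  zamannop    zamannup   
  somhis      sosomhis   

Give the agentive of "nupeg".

nuezpeg

fogagpol and vublobel both end in -l yet inflect differently (fogagpul, vuezblobel), so the final letter is not what conditions the rule; the last vowel is.
"nupeg" has last vowel 'e'. The stems whose last vowel is 'e' (fekufeg → feezkufeg, vublobel → vuezblobel, varined → vaezrined) insert -ez- after the first vowel.
The other patterns: stems whose last vowel is 'a' delete the last vowel and add -ir; stems whose last vowel is 'o' change the last vowel to 'u'; stems whose last vowel is 'i' add the prefix so-.
So nupeg → nuezpeg.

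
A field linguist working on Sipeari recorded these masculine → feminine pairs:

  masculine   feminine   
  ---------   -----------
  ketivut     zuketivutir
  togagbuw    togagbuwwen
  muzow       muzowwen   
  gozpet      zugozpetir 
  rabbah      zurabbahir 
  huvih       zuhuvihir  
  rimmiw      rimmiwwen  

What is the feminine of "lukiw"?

rimmiw and huvih both have last vowel 'i' yet inflect differently (rimmiwwen, zuhuvihir), so the last vowel is not what conditions the rule; the final letter is.
"lukiw" ends in -w. The stems ending in -w (muzow → muzowwen, togagbuw → togagbuwwen, rimmiw → rimmiwwen) double the final consonant and add -en.
The other pattern: stems ending in -h or -t add zu- … -ir around the stem.
So lukiw → lukiwwen.

lukiwwen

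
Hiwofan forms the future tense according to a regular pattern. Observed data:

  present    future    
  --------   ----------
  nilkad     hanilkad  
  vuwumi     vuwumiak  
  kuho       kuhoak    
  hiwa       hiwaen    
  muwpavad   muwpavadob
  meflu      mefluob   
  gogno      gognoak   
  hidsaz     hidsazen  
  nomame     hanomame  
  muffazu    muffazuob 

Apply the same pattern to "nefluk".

hanefluk

"nefluk" begins with n-. The stems beginning with n- (nilkad → hanilkad, nomame → hanomame) add the prefix ha-.
The other patterns: stems beginning with m- add -ob; stems beginning with h- add -en; stems beginning with g-, k- or v- add -ak.
So nefluk → hanefluk.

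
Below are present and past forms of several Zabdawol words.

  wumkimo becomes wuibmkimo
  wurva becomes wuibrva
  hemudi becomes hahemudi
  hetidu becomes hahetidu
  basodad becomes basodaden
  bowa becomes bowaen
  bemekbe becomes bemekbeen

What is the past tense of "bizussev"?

wurva and bowa both end in -a yet inflect differently (wuibrva, bowaen), so the final letter is not what conditions the rule; the first letter is.
"bizussev" begins with b-. The stems beginning with b- (basodad → basodaden, bowa → bowaen, bemekbe → bemekbeen) add -en.
The other patterns: stems beginning with w- insert -ib- after the first vowel; stems beginning with h- add the prefix ha-.
So bizussev → bizusseven.

bizusseven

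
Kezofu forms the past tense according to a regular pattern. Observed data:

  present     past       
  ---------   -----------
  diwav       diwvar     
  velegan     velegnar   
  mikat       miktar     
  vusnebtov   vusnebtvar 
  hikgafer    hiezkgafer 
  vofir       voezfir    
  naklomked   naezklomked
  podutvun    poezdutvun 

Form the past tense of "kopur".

koezpur

velegan and podutvun both end in -n yet inflect differently (velegnar, poezdutvun), so the final letter is not what conditions the rule; the last vowel is.
"kopur" has last vowel 'u'. The one such stem in the data (podutvun → poezdutvun) inserts -ez- after the first vowel (as do hikgafer, vofir), so the same rule applies.
The other pattern: stems whose last vowel is 'a' or 'o' delete the last vowel and add -ar.
So kopur → koezpur.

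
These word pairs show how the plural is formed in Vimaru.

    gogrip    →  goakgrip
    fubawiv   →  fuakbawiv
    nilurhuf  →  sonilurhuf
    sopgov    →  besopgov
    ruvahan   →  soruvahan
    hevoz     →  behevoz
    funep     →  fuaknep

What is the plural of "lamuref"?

laakmuref

fubawiv and sopgov both end in -v yet inflect differently (fuakbawiv, besopgov), so the final letter is not what conditions the rule; the last vowel is.
"lamuref" has last vowel 'e'. The one such stem in the data (funep → fuaknep) inserts -ak- after the first vowel (as do gogrip, fubawiv), so the same rule applies.
So lamuref → laakmuref.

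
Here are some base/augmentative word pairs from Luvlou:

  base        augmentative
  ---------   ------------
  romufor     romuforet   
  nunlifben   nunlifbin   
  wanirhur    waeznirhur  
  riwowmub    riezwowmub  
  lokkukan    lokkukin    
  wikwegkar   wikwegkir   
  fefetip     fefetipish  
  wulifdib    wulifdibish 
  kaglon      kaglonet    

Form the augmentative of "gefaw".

gefiw

kaglon and nunlifben both end in -n yet inflect differently (kaglonet, nunlifbin), so the final letter is not what conditions the rule; the last vowel is.
"gefaw" has last vowel 'a'. The stems whose last vowel is 'a' (lokkukan → lokkukin, wikwegkar → wikwegkir) change the last vowel to 'i'.
So gefaw → gefiw.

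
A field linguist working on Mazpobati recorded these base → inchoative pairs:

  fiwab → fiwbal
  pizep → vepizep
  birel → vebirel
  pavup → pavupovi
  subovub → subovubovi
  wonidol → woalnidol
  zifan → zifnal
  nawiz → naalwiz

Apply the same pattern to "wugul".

wugulovi

birel and wonidol both end in -l yet inflect differently (vebirel, woalnidol), so the final letter is not what conditions the rule; the last vowel is.
"wugul" has last vowel 'u'. The stems whose last vowel is 'u' (pavup → pavupovi, subovub → subovubovi) add -ovi.
The other patterns: stems whose last vowel is 'a' delete the last vowel and add -al; stems whose last vowel is 'e' add the prefix ve-; stems whose last vowel is 'i' or 'o' insert -al- after the first vowel.
So wugul → wugulovi.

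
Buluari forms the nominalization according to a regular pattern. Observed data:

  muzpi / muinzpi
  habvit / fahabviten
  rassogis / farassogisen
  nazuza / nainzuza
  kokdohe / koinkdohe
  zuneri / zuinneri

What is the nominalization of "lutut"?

rassogis and muzpi both have last vowel 'i' yet inflect differently (farassogisen, muinzpi), so the last vowel is not what conditions the rule; whether the stem ends in a vowel or a consonant is.
"lutut" ends in a consonant. The stems ending in a consonant (rassogis → farassogisen, habvit → fahabviten) add fa- … -en around the stem.
So lutut → falututen.

falututen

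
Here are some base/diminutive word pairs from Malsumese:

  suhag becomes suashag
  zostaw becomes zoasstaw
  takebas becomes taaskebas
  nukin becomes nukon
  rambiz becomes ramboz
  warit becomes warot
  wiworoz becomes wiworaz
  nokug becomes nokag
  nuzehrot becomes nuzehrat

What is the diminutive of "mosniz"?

mosnoz

"mosniz" has last vowel 'i'. The stems whose last vowel is 'i' (nukin → nukon, rambiz → ramboz, warit → warot) change the last vowel to 'o'.
The other patterns: stems whose last vowel is 'a' insert -as- after the first vowel; stems whose last vowel is 'o' or 'u' change the last vowel to 'a'.
So mosniz → mosnoz.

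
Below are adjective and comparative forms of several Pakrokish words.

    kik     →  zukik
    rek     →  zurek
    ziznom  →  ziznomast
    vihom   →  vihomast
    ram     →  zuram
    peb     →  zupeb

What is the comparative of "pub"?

ram and ziznom both end in -m yet inflect differently (zuram, ziznomast), so the final letter is not what conditions the rule; the number of vowels is.
"pub" has 1 vowel. The stems with 1 vowel (peb → zupeb, rek → zurek, kik → zukik) add the prefix zu-.
The other pattern: stems with 2 vowels add -ast.
So pub → zupub.

zupub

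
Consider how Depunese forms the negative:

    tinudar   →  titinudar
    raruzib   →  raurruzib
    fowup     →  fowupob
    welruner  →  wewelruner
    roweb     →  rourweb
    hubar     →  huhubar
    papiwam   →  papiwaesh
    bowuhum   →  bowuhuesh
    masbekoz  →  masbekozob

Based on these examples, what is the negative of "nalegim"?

nalegiesh

bowuhum and fowup both have last vowel 'u' yet inflect differently (bowuhuesh, fowupob), so the last vowel is not what conditions the rule; the final letter is.
"nalegim" ends in -m. The stems ending in -m (papiwam → papiwaesh, bowuhum → bowuhuesh) drop the final letter and add -esh.
So nalegim → nalegiesh.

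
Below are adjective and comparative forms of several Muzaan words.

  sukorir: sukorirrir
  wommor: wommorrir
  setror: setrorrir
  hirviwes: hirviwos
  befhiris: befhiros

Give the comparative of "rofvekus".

rofvekos

sukorir and befhiris both have last vowel 'i' yet inflect differently (sukorirrir, befhiros), so the last vowel is not what conditions the rule; the final letter is.
"rofvekus" ends in -s. The stems ending in -s (hirviwes → hirviwos, befhiris → befhiros) change the last vowel to 'o'.
So rofvekus → rofvekos.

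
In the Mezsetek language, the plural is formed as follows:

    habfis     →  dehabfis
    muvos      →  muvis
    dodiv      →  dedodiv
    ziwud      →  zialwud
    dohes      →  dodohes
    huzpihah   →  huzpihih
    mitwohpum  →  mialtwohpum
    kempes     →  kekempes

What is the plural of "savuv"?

saalvuv

habfis and muvos both end in -s yet inflect differently (dehabfis, muvis), so the final letter is not what conditions the rule; the last vowel is.
"savuv" has last vowel 'u'. The stems whose last vowel is 'u' (ziwud → zialwud, mitwohpum → mialtwohpum) insert -al- after the first vowel.
The other patterns: stems whose last vowel is 'i' add the prefix de-; stems whose last vowel is 'a' or 'o' change the last vowel to 'i'; stems whose last vowel is 'e' repeat the first consonant+vowel as a prefix.
So savuv → saalvuv.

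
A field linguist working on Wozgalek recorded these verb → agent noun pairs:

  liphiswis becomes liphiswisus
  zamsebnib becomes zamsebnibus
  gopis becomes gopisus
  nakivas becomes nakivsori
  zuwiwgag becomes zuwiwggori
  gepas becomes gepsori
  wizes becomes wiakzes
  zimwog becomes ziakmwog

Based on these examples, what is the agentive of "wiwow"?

wiakwow

liphiswis and nakivas both end in -s yet inflect differently (liphiswisus, nakivsori), so the final letter is not what conditions the rule; the last vowel is.
"wiwow" has last vowel 'o'. The one such stem in the data (zimwog → ziakmwog) inserts -ak- after the first vowel (as does wizes), so the same rule applies.
The other patterns: stems whose last vowel is 'i' add -us; stems whose last vowel is 'a' delete the last vowel and add -ori.
So wiwow → wiakwow.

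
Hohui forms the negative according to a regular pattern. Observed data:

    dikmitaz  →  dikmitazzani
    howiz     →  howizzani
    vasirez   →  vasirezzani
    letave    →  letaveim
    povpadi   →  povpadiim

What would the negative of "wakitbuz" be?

wakitbuzzani

vasirez and letave both have last vowel 'e' yet inflect differently (vasirezzani, letaveim), so the last vowel is not what conditions the rule; the final letter is.
"wakitbuz" ends in -z. The stems ending in -z (dikmitaz → dikmitazzani, howiz → howizzani, vasirez → vasirezzani) double the final consonant and add -ani.
So wakitbuz → wakitbuzzani.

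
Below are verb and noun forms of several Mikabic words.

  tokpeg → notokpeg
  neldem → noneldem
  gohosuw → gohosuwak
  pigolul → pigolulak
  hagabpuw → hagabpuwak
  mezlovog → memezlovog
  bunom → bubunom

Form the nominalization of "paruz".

tokpeg and mezlovog both end in -g yet inflect differently (notokpeg, memezlovog), so the final letter is not what conditions the rule; the last vowel is.
"paruz" has last vowel 'u'. The stems whose last vowel is 'u' (gohosuw → gohosuwak, pigolul → pigolulak, hagabpuw → hagabpuwak) add -ak.
So paruz → paruzak.

paruzak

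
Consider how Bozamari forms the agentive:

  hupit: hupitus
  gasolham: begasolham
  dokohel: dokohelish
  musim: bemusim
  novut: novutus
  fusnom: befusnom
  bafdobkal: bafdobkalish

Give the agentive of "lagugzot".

"lagugzot" ends in -t. The stems ending in -t (novut → novutus, hupit → hupitus) add -us.
The other patterns: stems ending in -l add -ish; stems ending in -m add the prefix be-.
So lagugzot → lagugzotus.

lagugzotus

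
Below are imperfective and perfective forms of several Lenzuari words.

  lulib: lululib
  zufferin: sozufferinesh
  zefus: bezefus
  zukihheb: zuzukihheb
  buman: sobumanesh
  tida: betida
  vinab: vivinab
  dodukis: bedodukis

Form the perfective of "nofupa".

"nofupa" ends in -a. The one such stem in the data (tida → betida) adds the prefix be-, so the same rule applies.
The other patterns: stems ending in -n add so- … -esh around the stem; stems ending in -b repeat the first consonant+vowel as a prefix.
So nofupa → benofupa.

benofupa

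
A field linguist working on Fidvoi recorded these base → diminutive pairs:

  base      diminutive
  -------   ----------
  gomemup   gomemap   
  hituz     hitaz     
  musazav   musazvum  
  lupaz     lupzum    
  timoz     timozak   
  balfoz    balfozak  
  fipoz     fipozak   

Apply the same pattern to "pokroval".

"pokroval" has last vowel 'a'. The stems whose last vowel is 'a' (musazav → musazvum, lupaz → lupzum) delete the last vowel and add -um.
The other patterns: stems whose last vowel is 'u' change the last vowel to 'a'; stems whose last vowel is 'o' add -ak.
So pokroval → pokrovlum.

pokrovlum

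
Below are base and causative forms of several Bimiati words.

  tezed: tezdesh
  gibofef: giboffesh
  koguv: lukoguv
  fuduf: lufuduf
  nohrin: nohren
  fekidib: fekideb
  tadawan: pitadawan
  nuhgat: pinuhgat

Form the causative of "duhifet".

gibofef and fuduf both end in -f yet inflect differently (giboffesh, lufuduf), so the final letter is not what conditions the rule; the last vowel is.
"duhifet" has last vowel 'e'. The stems whose last vowel is 'e' (tezed → tezdesh, gibofef → giboffesh) delete the last vowel and add -esh.
So duhifet → duhiftesh.

duhiftesh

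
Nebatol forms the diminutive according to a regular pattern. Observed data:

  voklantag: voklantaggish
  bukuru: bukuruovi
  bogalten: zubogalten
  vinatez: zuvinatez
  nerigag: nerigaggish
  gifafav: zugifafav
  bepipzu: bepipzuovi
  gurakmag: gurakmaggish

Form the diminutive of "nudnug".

nudnuggish

voklantag and gifafav both have last vowel 'a' yet inflect differently (voklantaggish, zugifafav), so the last vowel is not what conditions the rule; the final letter is.
"nudnug" ends in -g. The stems ending in -g (voklantag → voklantaggish, nerigag → nerigaggish, gurakmag → gurakmaggish) double the final consonant and add -ish.
So nudnug → nudnuggish.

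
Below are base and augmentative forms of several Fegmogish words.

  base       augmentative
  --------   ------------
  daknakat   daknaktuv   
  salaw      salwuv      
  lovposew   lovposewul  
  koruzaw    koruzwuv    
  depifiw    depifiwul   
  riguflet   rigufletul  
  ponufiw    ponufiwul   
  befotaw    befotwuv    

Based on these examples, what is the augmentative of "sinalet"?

daknakat and riguflet both end in -t yet inflect differently (daknaktuv, rigufletul), so the final letter is not what conditions the rule; the last vowel is.
"sinalet" has last vowel 'e'. The stems whose last vowel is 'e' (riguflet → rigufletul, lovposew → lovposewul) add -ul.
The other pattern: stems whose last vowel is 'a' delete the last vowel and add -uv.
So sinalet → sinaletul.

sinaletul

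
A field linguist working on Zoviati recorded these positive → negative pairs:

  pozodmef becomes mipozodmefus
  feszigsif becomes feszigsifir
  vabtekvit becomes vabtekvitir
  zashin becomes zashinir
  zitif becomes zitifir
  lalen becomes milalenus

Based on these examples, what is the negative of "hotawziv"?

"hotawziv" has last vowel 'i'. The stems whose last vowel is 'i' (zitif → zitifir, vabtekvit → vabtekvitir, feszigsif → feszigsifir) add -ir.
So hotawziv → hotawzivir.

hotawzivir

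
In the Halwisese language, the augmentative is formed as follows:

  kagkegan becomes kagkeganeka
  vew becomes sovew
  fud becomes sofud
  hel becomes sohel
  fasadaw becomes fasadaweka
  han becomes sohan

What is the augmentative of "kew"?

sokew

fasadaw and vew both end in -w yet inflect differently (fasadaweka, sovew), so the final letter is not what conditions the rule; the number of vowels is.
"kew" has 1 vowel. The stems with 1 vowel (vew → sovew, han → sohan, fud → sofud) add the prefix so-.
The other pattern: stems with 3 vowels add -eka.
So kew → sokew.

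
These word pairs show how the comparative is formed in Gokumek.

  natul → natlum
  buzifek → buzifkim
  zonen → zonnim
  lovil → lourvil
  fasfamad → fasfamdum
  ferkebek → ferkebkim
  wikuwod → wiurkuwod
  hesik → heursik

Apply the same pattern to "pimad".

pimdum

"pimad" has last vowel 'a'. The one such stem in the data (fasfamad → fasfamdum) deletes the last vowel and adds -um (as does natul), so the same rule applies.
The other patterns: stems whose last vowel is 'e' delete the last vowel and add -im; stems whose last vowel is 'i' or 'o' insert -ur- after the first vowel.
So pimad → pimdum.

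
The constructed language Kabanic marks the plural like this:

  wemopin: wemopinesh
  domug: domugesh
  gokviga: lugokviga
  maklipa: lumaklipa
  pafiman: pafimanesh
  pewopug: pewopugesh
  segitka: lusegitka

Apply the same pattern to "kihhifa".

lukihhifa

gokviga and pafiman both have last vowel 'a' yet inflect differently (lugokviga, pafimanesh), so the last vowel is not what conditions the rule; the final letter is.
"kihhifa" ends in -a. The stems ending in -a (gokviga → lugokviga, segitka → lusegitka, maklipa → lumaklipa) add the prefix lu-.
The other pattern: stems ending in -g or -n add -esh.
So kihhifa → lukihhifa.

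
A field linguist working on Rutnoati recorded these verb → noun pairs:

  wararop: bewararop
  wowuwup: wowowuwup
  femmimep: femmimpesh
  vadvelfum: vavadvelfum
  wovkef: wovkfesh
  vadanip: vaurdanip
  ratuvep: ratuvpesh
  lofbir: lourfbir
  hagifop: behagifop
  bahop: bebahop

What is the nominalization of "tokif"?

tourkif

ratuvep and vadanip both end in -p yet inflect differently (ratuvpesh, vaurdanip), so the final letter is not what conditions the rule; the last vowel is.
"tokif" has last vowel 'i'. The stems whose last vowel is 'i' (lofbir → lourfbir, vadanip → vaurdanip) insert -ur- after the first vowel.
The other patterns: stems whose last vowel is 'e' delete the last vowel and add -esh; stems whose last vowel is 'o' add the prefix be-; stems whose last vowel is 'u' repeat the first consonant+vowel as a prefix.
So tokif → tourkif.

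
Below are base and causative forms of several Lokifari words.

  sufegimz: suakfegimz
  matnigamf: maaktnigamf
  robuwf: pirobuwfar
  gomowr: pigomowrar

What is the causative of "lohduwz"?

matnigamf and robuwf both end in -f yet inflect differently (maaktnigamf, pirobuwfar), so the final letter is not what conditions the rule; the second-to-last letter is.
"lohduwz" has second-to-last letter 'w'. The stems whose second-to-last letter is 'w' (robuwf → pirobuwfar, gomowr → pigomowrar) add pi- … -ar around the stem.
The other pattern: stems whose second-to-last letter is 'm' insert -ak- after the first vowel.
So lohduwz → pilohduwzar.

pilohduwzar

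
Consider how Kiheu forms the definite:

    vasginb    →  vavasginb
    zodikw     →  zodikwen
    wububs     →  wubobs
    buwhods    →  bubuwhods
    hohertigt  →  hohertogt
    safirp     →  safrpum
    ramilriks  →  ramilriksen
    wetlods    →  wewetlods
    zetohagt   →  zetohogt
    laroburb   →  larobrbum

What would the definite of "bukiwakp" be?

bukiwakpen

ramilriks and wetlods both end in -s yet inflect differently (ramilriksen, wewetlods), so the final letter is not what conditions the rule; the second-to-last letter is.
"bukiwakp" has second-to-last letter 'k'. The stems whose second-to-last letter is 'k' (ramilriks → ramilriksen, zodikw → zodikwen) add -en.
The other patterns: stems whose second-to-last letter is 'r' delete the last vowel and add -um; stems whose second-to-last letter is 'd' or 'n' repeat the first consonant+vowel as a prefix; stems whose second-to-last letter is 'b' or 'g' change the last vowel to 'o'.
So bukiwakp → bukiwakpen.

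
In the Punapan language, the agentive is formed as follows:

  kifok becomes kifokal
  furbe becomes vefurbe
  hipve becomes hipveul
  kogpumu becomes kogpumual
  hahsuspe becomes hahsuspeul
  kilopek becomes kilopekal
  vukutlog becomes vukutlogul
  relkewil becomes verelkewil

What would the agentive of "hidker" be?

hidkerul

furbe and hipve both end in -e yet inflect differently (vefurbe, hipveul), so the final letter is not what conditions the rule; the first letter is.
"hidker" begins with h-. The stems beginning with h- (hipve → hipveul, hahsuspe → hahsuspeul) add -ul.
So hidker → hidkerul.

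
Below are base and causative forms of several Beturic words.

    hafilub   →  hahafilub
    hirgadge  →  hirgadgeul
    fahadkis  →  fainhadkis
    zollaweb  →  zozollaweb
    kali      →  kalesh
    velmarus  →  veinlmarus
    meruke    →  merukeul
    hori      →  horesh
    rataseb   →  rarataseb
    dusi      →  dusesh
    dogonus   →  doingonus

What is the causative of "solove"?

soloveul

fahadkis and dusi both have last vowel 'i' yet inflect differently (fainhadkis, dusesh), so the last vowel is not what conditions the rule; the final letter is.
"solove" ends in -e. The stems ending in -e (hirgadge → hirgadgeul, meruke → merukeul) add -ul.
So solove → soloveul.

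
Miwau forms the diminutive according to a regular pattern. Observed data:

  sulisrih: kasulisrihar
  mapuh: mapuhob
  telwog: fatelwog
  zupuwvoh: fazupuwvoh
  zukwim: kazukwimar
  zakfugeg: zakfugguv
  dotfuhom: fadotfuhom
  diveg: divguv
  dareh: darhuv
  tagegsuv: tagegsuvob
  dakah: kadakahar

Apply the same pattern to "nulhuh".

nulhuhob

"nulhuh" has last vowel 'u'. The stems whose last vowel is 'u' (tagegsuv → tagegsuvob, mapuh → mapuhob) add -ob.
So nulhuh → nulhuhob.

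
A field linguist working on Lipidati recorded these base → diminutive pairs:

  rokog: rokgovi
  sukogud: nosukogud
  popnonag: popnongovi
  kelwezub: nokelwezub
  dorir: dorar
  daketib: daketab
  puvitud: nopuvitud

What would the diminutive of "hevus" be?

daketib and kelwezub both end in -b yet inflect differently (daketab, nokelwezub), so the final letter is not what conditions the rule; the last vowel is.
"hevus" has last vowel 'u'. The stems whose last vowel is 'u' (sukogud → nosukogud, kelwezub → nokelwezub, puvitud → nopuvitud) add the prefix no-.
The other patterns: stems whose last vowel is 'i' change the last vowel to 'a'; stems whose last vowel is 'a' or 'o' delete the last vowel and add -ovi.
So hevus → nohevus.

nohevus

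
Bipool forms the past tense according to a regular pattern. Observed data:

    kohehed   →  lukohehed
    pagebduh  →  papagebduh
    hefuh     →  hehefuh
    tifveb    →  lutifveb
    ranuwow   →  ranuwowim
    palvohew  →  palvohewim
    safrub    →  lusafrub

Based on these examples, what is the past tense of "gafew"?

gafewim

"gafew" ends in -w. The stems ending in -w (ranuwow → ranuwowim, palvohew → palvohewim) add -im.
The other patterns: stems ending in -h repeat the first consonant+vowel as a prefix; stems ending in -b or -d add the prefix lu-.
So gafew → gafewim.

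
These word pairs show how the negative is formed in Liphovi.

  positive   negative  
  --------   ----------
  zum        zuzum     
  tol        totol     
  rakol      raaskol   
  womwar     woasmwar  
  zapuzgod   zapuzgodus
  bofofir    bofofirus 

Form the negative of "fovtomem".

"fovtomem" has 3 vowels. The stems with 3 vowels (zapuzgod → zapuzgodus, bofofir → bofofirus) add -us.
So fovtomem → fovtomemus.

fovtomemus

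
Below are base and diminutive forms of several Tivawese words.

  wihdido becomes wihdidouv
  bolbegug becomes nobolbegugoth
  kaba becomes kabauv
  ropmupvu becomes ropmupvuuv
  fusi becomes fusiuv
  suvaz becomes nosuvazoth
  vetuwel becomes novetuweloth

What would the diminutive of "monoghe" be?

suvaz and kaba both have last vowel 'a' yet inflect differently (nosuvazoth, kabauv), so the last vowel is not what conditions the rule; whether the stem ends in a vowel or a consonant is.
"monoghe" ends in a vowel. The stems ending in a vowel (kaba → kabauv, ropmupvu → ropmupvuuv, fusi → fusiuv) add -uv.
So monoghe → monogheuv.

monogheuv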